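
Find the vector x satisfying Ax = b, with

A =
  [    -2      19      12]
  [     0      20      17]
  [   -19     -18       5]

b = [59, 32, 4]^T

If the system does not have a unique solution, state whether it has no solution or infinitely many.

x_1 = -6, x_2 = 5, x_3 = -4

Row-reduce the augmented matrix:
R1 ← R1 / (-2).
R3 ← R3 + 19·R1.
R2 ← R2 / (20).
R1 ← R1 + 19/2·R2.
R3 ← R3 + 397/2·R2.
R3 ← R3 / (2389/40).
R1 ← R1 − 83/40·R3.
R2 ← R2 − 17/20·R3.
Reading off the reduced rows gives x_1 = -6, x_2 = 5, x_3 = -4.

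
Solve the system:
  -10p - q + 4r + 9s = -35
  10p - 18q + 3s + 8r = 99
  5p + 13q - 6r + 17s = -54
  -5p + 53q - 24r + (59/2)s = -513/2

Row-reduce:
R1 ← R1 / (-10).
R2 ← R2 − 10·R1.
R3 ← R3 − 5·R1.
R4 ← R4 + 5·R1.
R2 ← R2 / (-19).
R1 ← R1 − 1/10·R2.
R3 ← R3 − 25/2·R2.
R4 ← R4 − 107/2·R2.
R3 ← R3 / (74/19).
R1 ← R1 + 32/95·R3.
R2 ← R2 + 12/19·R3.
R4 ← R4 − 148/19·R3.
Rank is 3 with 4 unknowns, leaving s free.

infinitely many solutions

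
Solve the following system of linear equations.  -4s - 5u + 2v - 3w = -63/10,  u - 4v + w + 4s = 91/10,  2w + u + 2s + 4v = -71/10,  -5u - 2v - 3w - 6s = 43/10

u = -1/2, v = -12/5, w = 2, s = -1/2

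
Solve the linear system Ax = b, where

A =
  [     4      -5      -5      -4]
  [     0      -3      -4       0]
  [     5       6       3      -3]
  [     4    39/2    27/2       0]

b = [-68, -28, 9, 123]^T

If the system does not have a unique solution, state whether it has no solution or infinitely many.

Row-reduce:
R1 ← R1 / (4).
R3 ← R3 − 5·R1.
R4 ← R4 − 4·R1.
R2 ← R2 / (-3).
R1 ← R1 + 5/4·R2.
R3 ← R3 − 49/4·R2.
R4 ← R4 − 49/2·R2.
R3 ← R3 / (-85/12).
R1 ← R1 − 5/12·R3.
R2 ← R2 − 4/3·R3.
R4 ← R4 + 85/6·R3.
Row 4 reduces to 0 = 3, a contradiction. The system is inconsistent.

no solution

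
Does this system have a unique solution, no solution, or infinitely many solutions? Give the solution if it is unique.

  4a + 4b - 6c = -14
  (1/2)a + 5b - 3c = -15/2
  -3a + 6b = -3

Row-reduce:
R1 ← R1 / (4).
R2 ← R2 − 1/2·R1.
R3 ← R3 + 3·R1.
R2 ← R2 / (9/2).
R1 ← R1 − 1·R2.
R3 ← R3 − 9·R2.
Row 3 reduces to 0 = -2, a contradiction. The system is inconsistent.

no solution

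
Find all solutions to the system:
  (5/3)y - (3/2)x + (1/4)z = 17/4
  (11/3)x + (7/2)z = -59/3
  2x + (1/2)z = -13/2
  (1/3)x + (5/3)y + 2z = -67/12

x = -5/2, y = 3/4, z = -3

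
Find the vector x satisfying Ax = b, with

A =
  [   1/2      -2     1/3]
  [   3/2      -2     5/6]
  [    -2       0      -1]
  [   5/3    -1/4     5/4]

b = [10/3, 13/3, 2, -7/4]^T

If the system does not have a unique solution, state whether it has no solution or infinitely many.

Row-reduce:
R1 ← R1 / (1/2).
R2 ← R2 − 3/2·R1.
R3 ← R3 + 2·R1.
R4 ← R4 − 5/3·R1.
R2 ← R2 / (4).
R1 ← R1 + 4·R2.
R3 ← R3 + 8·R2.
R4 ← R4 − 77/12·R2.
Swap R3 and R4.
R3 ← R3 / (13/32).
R1 ← R1 − 1/2·R3.
R2 ← R2 + 1/24·R3.
Row 4 reduces to 0 = 4, a contradiction. The system is inconsistent.

no solution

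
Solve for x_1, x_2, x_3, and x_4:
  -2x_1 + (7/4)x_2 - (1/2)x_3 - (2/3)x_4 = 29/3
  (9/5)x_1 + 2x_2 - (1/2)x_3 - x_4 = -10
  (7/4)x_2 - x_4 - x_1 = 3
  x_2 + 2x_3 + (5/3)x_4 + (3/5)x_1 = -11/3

x_1 = -5, x_2 = 0, x_3 = -2, x_4 = 2

Row-reduce the augmented matrix:
R1 ← R1 / (-2).
R2 ← R2 − 9/5·R1.
R3 ← R3 + 1·R1.
R4 ← R4 − 3/5·R1.
R2 ← R2 / (143/40).
R1 ← R1 + 7/8·R2.
R3 ← R3 − 7/8·R2.
R4 ← R4 − 61/40·R2.
R3 ← R3 / (69/143).
R1 ← R1 − 5/286·R3.
R2 ← R2 + 38/143·R3.
R4 ← R4 − 645/286·R3.
R4 ← R4 / (79/23).
R1 ← R1 + 10/207·R4.
R2 ← R2 + 124/207·R4.
R3 ← R3 + 118/207·R4.
Reading off the reduced rows gives x_1 = -5, x_2 = 0, x_3 = -2, x_4 = 2.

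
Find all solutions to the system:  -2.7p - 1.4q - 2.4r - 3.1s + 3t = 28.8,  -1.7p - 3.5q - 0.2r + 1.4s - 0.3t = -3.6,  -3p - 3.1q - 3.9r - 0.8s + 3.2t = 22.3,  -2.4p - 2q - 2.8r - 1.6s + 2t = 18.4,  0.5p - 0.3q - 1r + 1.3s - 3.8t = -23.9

Row-reduce the augmented matrix:
R1 ← R1 / (-27/10).
R2 ← R2 + 17/10·R1.
R3 ← R3 + 3·R1.
R4 ← R4 + 12/5·R1.
R5 ← R5 − 1/2·R1.
R2 ← R2 / (-707/270).
R1 ← R1 − 14/27·R2.
R3 ← R3 + 139/90·R2.
R4 ← R4 + 34/45·R2.
R5 ← R5 + 151/270·R2.
R3 ← R3 / (-14187/7070).
R1 ← R1 − 116/101·R3.
R2 ← R2 + 354/707·R3.
R4 ← R4 + 3694/3535·R3.
R5 ← R5 + 6096/3535·R3.
R4 ← R4 / (-3764/23645).
R1 ← R1 − 10375/4729·R4.
R2 ← R2 + 6841/4729·R4.
R3 ← R3 + 1573/4729·R4.
R5 ← R5 + 26651/47290·R4.
R5 ← R5 / (-85441/56460).
R1 ← R1 + 18207/1882·R5.
R2 ← R2 − 35821/5646·R5.
R3 ← R3 − 1423/1882·R5.
R4 ← R4 − 22627/5646·R5.
Reading off the reduced rows gives p = 0, q = -1, r = 0, s = -4, t = 5.

p = 0, q = -1, r = 0, s = -4, t = 5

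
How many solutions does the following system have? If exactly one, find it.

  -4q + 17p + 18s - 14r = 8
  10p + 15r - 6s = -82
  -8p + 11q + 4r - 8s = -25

infinitely many solutions

Row-reduce:
R1 ← R1 / (17).
R2 ← R2 − 10·R1.
R3 ← R3 + 8·R1.
R2 ← R2 / (40/17).
R1 ← R1 + 4/17·R2.
R3 ← R3 − 155/17·R2.
R3 ← R3 / (-741/8).
R1 ← R1 − 3/2·R3.
R2 ← R2 − 79/8·R3.
Rank is 3 with 4 unknowns, leaving s free.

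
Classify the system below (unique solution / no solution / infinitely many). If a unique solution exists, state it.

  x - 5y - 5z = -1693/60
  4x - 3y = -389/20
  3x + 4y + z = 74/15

x = -14/5, y = 11/4, z = 7/3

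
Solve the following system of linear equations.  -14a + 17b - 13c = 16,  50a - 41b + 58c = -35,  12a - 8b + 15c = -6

no solution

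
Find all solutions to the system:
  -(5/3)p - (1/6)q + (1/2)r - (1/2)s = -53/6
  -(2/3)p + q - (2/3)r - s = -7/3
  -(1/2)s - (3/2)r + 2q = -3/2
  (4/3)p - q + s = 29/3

Row-reduce the augmented matrix:
R1 ← R1 / (-5/3).
R2 ← R2 + 2/3·R1.
R4 ← R4 − 4/3·R1.
R2 ← R2 / (16/15).
R1 ← R1 − 1/10·R2.
R3 ← R3 − 2·R2.
R4 ← R4 + 17/15·R2.
R3 ← R3 / (1/8).
R1 ← R1 + 7/32·R3.
R2 ← R2 + 13/16·R3.
R4 ← R4 + 25/48·R3.
R4 ← R4 / (47/12).
R1 ← R1 − 17/8·R4.
R2 ← R2 − 23/4·R4.
R3 ← R3 − 8·R4.
Reading off the reduced rows gives p = 5, q = -6, r = -6, s = -3.

p = 5, q = -6, r = -6, s = -3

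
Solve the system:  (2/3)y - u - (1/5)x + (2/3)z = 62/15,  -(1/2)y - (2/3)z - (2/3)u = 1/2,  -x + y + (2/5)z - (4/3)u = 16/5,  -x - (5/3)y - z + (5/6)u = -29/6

x = 1, y = -1, z = 3, u = -3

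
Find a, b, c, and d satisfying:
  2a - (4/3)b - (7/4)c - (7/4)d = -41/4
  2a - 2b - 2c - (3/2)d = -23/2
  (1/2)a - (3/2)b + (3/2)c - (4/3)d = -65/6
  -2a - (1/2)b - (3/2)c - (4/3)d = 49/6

a = -4, b = 3, c = -2, d = 1

Row-reduce the augmented matrix:
R1 ← R1 / (2).
R2 ← R2 − 2·R1.
R3 ← R3 − 1/2·R1.
R4 ← R4 + 2·R1.
R2 ← R2 / (-2/3).
R1 ← R1 + 2/3·R2.
R3 ← R3 + 7/6·R2.
R4 ← R4 + 11/6·R2.
R3 ← R3 / (19/8).
R1 ← R1 + 5/8·R3.
R2 ← R2 − 3/8·R3.
R4 ← R4 + 41/16·R3.
R4 ← R4 / (-4751/912).
R1 ← R1 + 673/456·R4.
R2 ← R2 + 25/152·R4.
R3 ← R3 + 32/57·R4.
Reading off the reduced rows gives a = -4, b = 3, c = -2, d = 1.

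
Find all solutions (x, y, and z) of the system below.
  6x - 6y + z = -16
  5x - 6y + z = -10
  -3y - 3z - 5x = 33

x = -6, y = -3, z = 2

Row-reduce the augmented matrix:
R1 ← R1 / (6).
R2 ← R2 − 5·R1.
R3 ← R3 + 5·R1.
R2 ← R2 / (-1).
R1 ← R1 + 1·R2.
R3 ← R3 + 8·R2.
R3 ← R3 / (-7/2).
R2 ← R2 + 1/6·R3.
Reading off the reduced rows gives x = -6, y = -3, z = 2.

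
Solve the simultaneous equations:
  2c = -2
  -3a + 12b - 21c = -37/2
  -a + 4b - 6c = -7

no solution

Row-reduce:
Swap R1 and R2.
R1 ← R1 / (-3).
R3 ← R3 + 1·R1.
R2 ← R2 / (2).
R1 ← R1 − 7·R2.
R3 ← R3 − 1·R2.
Row 3 reduces to 0 = 1/6, a contradiction. The system is inconsistent.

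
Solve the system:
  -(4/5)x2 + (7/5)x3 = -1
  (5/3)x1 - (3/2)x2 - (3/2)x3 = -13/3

Row-reduce:
Swap R1 and R2.
R1 ← R1 / (5/3).
R2 ← R2 / (-4/5).
R1 ← R1 + 9/10·R2.
Rank is 2 with 3 unknowns, leaving x3 free.

infinitely many solutions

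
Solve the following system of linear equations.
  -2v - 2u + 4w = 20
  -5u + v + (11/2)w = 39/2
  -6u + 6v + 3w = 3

Row-reduce:
R1 ← R1 / (-2).
R2 ← R2 + 5·R1.
R3 ← R3 + 6·R1.
R2 ← R2 / (6).
R1 ← R1 − 1·R2.
R3 ← R3 − 12·R2.
Row 3 reduces to 0 = 4, a contradiction. The system is inconsistent.

no solution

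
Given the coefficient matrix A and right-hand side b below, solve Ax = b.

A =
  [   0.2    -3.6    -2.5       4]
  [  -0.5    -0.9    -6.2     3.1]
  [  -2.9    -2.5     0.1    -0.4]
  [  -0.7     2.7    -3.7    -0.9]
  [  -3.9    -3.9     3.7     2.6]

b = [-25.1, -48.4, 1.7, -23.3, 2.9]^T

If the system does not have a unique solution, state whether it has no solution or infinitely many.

x_1 = 3, x_2 = -3, x_3 = 5, x_4 = -6

Row-reduce the augmented matrix:
R1 ← R1 / (1/5).
R2 ← R2 + 1/2·R1.
R3 ← R3 + 29/10·R1.
R4 ← R4 + 7/10·R1.
R5 ← R5 + 39/10·R1.
R2 ← R2 / (-99/10).
R1 ← R1 + 18·R2.
R3 ← R3 + 547/10·R2.
R4 ← R4 + 99/10·R2.
R5 ← R5 + 741/10·R2.
R3 ← R3 / (10771/330).
R1 ← R1 − 223/22·R3.
R2 ← R2 − 83/66·R3.
R5 ← R5 − 1059/22·R3.
Swap R4 and R5.
R4 ← R4 / (702343/161565).
R1 ← R1 − 49897/64626·R4.
R2 ← R2 + 16237/21542·R4.
R3 ← R3 + 14633/32313·R4.
R5 reduces to 0 = 0, so the extra equation is consistent.
Reading off the reduced rows gives x_1 = 3, x_2 = -3, x_3 = 5, x_4 = -6.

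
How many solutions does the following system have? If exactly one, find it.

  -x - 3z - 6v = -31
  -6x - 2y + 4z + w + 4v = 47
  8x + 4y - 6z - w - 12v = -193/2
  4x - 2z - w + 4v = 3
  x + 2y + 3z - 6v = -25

no solution

Row-reduce:
R1 ← R1 / (-1).
R2 ← R2 + 6·R1.
R3 ← R3 − 8·R1.
R4 ← R4 − 4·R1.
R5 ← R5 − 1·R1.
R2 ← R2 / (-2).
R3 ← R3 − 4·R2.
R5 ← R5 − 2·R2.
R3 ← R3 / (14).
R1 ← R1 − 3·R3.
R2 ← R2 + 11·R3.
R4 ← R4 + 14·R3.
R5 ← R5 − 22·R3.
Swap R4 and R5.
R4 ← R4 / (-4/7).
R1 ← R1 + 3/14·R4.
R2 ← R2 − 2/7·R4.
R3 ← R3 − 1/14·R4.
Row 5 reduces to 0 = 1/2, a contradiction. The system is inconsistent.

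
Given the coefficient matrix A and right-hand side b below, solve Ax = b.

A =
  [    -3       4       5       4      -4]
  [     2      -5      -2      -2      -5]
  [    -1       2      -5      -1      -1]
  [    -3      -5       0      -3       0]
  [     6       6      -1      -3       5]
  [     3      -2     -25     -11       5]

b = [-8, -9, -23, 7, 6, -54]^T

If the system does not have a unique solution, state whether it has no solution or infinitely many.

no solution

Row-reduce:
R1 ← R1 / (-3).
R2 ← R2 − 2·R1.
R3 ← R3 + 1·R1.
R4 ← R4 + 3·R1.
R5 ← R5 − 6·R1.
R6 ← R6 − 3·R1.
R2 ← R2 / (-7/3).
R1 ← R1 + 4/3·R2.
R3 ← R3 − 2/3·R2.
R4 ← R4 + 9·R2.
R5 ← R5 − 14·R2.
R6 ← R6 − 2·R2.
R3 ← R3 / (-44/7).
R1 ← R1 + 17/7·R3.
R2 ← R2 + 4/7·R3.
R4 ← R4 + 71/7·R3.
R5 ← R5 − 17·R3.
R6 ← R6 + 132/7·R3.
R4 ← R4 / (-269/44).
R1 ← R1 + 39/44·R4.
R2 ← R2 + 1/11·R4.
R3 ← R3 − 15/44·R4.
R5 ← R5 − 141/44·R4.
R5 ← R5 / (-9376/269).
R1 ← R1 − 304/269·R5.
R2 ← R2 − 783/269·R5.
R3 ← R3 − 628/269·R5.
R4 ← R4 + 1609/269·R5.
Row 6 reduces to 0 = -1, a contradiction. The system is inconsistent.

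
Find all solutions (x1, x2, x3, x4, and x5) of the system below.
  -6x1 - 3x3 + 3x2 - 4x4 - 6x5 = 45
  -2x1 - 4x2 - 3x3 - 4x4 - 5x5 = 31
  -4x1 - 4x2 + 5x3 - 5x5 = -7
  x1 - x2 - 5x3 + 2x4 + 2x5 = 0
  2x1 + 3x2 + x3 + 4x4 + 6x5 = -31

Row-reduce the augmented matrix:
R1 ← R1 / (-6).
R2 ← R2 + 2·R1.
R3 ← R3 + 4·R1.
R4 ← R4 − 1·R1.
R5 ← R5 − 2·R1.
R2 ← R2 / (-5).
R1 ← R1 + 1/2·R2.
R3 ← R3 + 6·R2.
R4 ← R4 + 1/2·R2.
R5 ← R5 − 4·R2.
R3 ← R3 / (47/5).
R1 ← R1 − 7/10·R3.
R2 ← R2 − 2/5·R3.
R4 ← R4 + 53/10·R3.
R5 ← R5 + 8/5·R3.
R4 ← R4 / (692/141).
R1 ← R1 − 70/141·R4.
R2 ← R2 − 40/141·R4.
R3 ← R3 − 88/141·R4.
R5 ← R5 − 72/47·R4.
R5 ← R5 / (204/173).
R1 ← R1 − 143/173·R5.
R2 ← R2 − 57/173·R5.
R3 ← R3 + 13/173·R5.
R4 ← R4 − 195/346·R5.
Reading off the reduced rows gives x1 = 1, x2 = 2, x3 = -3, x4 = -3, x5 = -4.

x1 = 1, x2 = 2, x3 = -3, x4 = -3, x5 = -4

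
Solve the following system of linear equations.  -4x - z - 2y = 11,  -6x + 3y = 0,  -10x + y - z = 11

infinitely many solutions

Row-reduce:
R1 ← R1 / (-4).
R2 ← R2 + 6·R1.
R3 ← R3 + 10·R1.
R2 ← R2 / (6).
R1 ← R1 − 1/2·R2.
R3 ← R3 − 6·R2.
Rank is 2 with 3 unknowns, leaving z free.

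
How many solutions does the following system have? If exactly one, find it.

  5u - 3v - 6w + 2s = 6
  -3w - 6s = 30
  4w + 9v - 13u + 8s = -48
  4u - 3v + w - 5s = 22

Row-reduce:
R1 ← R1 / (5).
R3 ← R3 + 13·R1.
R4 ← R4 − 4·R1.
Swap R2 and R3.
R2 ← R2 / (6/5).
R1 ← R1 + 3/5·R2.
R4 ← R4 + 3/5·R2.
R3 ← R3 / (-3).
R1 ← R1 + 7·R3.
R2 ← R2 + 29/3·R3.
Row 4 reduces to 0 = 1, a contradiction. The system is inconsistent.

no solution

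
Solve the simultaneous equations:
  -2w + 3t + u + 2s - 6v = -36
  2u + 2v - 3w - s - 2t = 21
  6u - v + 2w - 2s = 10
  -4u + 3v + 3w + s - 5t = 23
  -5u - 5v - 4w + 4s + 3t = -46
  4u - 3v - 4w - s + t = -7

u = 2, v = 4, w = 0, s = -1, t = -4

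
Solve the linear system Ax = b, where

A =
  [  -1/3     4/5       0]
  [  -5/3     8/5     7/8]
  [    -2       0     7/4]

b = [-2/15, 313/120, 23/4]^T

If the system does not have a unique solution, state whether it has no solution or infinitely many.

Row-reduce:
R1 ← R1 / (-1/3).
R2 ← R2 + 5/3·R1.
R3 ← R3 + 2·R1.
R2 ← R2 / (-12/5).
R1 ← R1 + 12/5·R2.
R3 ← R3 + 24/5·R2.
Rank is 2 with 3 unknowns, leaving x_3 free.

infinitely many solutions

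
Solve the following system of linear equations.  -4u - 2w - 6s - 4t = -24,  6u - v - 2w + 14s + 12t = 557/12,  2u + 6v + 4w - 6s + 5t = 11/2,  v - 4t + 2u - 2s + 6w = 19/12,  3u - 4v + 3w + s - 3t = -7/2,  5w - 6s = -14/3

u = -3/2, v = 5/4, w = 8/3, s = 3, t = 5/3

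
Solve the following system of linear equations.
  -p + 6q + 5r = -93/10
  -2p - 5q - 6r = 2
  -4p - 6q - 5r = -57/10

Row-reduce the augmented matrix:
R1 ← R1 / (-1).
R2 ← R2 + 2·R1.
R3 ← R3 + 4·R1.
R2 ← R2 / (-17).
R1 ← R1 + 6·R2.
R3 ← R3 + 30·R2.
R3 ← R3 / (55/17).
R1 ← R1 − 11/17·R3.
R2 ← R2 − 16/17·R3.
Reading off the reduced rows gives p = 3, q = 1/5, r = -3/2.

p = 3, q = 1/5, r = -3/2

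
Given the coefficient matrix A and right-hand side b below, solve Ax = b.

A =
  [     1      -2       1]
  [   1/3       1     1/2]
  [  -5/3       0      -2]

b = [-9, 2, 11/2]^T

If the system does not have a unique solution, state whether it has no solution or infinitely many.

no solution

Row-reduce:
R2 ← R2 − 1/3·R1.
R3 ← R3 + 5/3·R1.
R2 ← R2 / (5/3).
R1 ← R1 + 2·R2.
R3 ← R3 + 10/3·R2.
Row 3 reduces to 0 = 1/2, a contradiction. The system is inconsistent.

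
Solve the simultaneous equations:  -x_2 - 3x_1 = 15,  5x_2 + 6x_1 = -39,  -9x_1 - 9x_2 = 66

no solution

Row-reduce:
R1 ← R1 / (-3).
R2 ← R2 − 6·R1.
R3 ← R3 + 9·R1.
R2 ← R2 / (3).
R1 ← R1 − 1/3·R2.
R3 ← R3 + 6·R2.
Row 3 reduces to 0 = 3, a contradiction. The system is inconsistent.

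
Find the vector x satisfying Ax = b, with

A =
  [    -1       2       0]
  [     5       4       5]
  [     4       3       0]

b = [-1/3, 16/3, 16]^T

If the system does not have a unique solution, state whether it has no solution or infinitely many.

Row-reduce the augmented matrix:
R1 ← R1 / (-1).
R2 ← R2 − 5·R1.
R3 ← R3 − 4·R1.
R2 ← R2 / (14).
R1 ← R1 + 2·R2.
R3 ← R3 − 11·R2.
R3 ← R3 / (-55/14).
R1 ← R1 − 5/7·R3.
R2 ← R2 − 5/14·R3.
Reading off the reduced rows gives x_1 = 3, x_2 = 4/3, x_3 = -3.

x_1 = 3, x_2 = 4/3, x_3 = -3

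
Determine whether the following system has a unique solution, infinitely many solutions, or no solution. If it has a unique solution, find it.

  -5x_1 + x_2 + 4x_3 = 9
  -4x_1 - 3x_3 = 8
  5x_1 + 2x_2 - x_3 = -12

Row-reduce the augmented matrix:
R1 ← R1 / (-5).
R2 ← R2 + 4·R1.
R3 ← R3 − 5·R1.
R2 ← R2 / (-4/5).
R1 ← R1 + 1/5·R2.
R3 ← R3 − 3·R2.
R3 ← R3 / (-81/4).
R1 ← R1 − 3/4·R3.
R2 ← R2 − 31/4·R3.
Reading off the reduced rows gives x_1 = -2, x_2 = -1, x_3 = 0.

x_1 = -2, x_2 = -1, x_3 = 0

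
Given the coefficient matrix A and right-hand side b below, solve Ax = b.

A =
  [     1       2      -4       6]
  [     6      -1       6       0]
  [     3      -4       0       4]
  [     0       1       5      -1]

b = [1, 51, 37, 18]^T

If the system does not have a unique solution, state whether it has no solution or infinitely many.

x_1 = 3, x_2 = -3, x_3 = 5, x_4 = 4

Row-reduce the augmented matrix:
R2 ← R2 − 6·R1.
R3 ← R3 − 3·R1.
R2 ← R2 / (-13).
R1 ← R1 − 2·R2.
R3 ← R3 + 10·R2.
R4 ← R4 − 1·R2.
R3 ← R3 / (-144/13).
R1 ← R1 − 8/13·R3.
R2 ← R2 + 30/13·R3.
R4 ← R4 − 95/13·R3.
R4 ← R4 / (379/72).
R1 ← R1 − 11/9·R4.
R2 ← R2 + 1/12·R4.
R3 ← R3 + 89/72·R4.
Reading off the reduced rows gives x_1 = 3, x_2 = -3, x_3 = 5, x_4 = 4.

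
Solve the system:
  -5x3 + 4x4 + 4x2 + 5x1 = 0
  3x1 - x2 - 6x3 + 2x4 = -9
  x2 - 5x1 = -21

infinitely many solutions

Row-reduce:
R1 ← R1 / (5).
R2 ← R2 − 3·R1.
R3 ← R3 + 5·R1.
R2 ← R2 / (-17/5).
R1 ← R1 − 4/5·R2.
R3 ← R3 − 5·R2.
R3 ← R3 / (-160/17).
R1 ← R1 + 29/17·R3.
R2 ← R2 − 15/17·R3.
Rank is 3 with 4 unknowns, leaving x4 free.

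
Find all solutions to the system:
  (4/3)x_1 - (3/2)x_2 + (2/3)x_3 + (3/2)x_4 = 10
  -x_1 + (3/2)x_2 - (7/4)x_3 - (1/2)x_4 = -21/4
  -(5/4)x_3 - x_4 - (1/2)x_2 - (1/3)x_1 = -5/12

infinitely many solutions

Row-reduce:
R1 ← R1 / (4/3).
R2 ← R2 + 1·R1.
R3 ← R3 + 1/3·R1.
R2 ← R2 / (3/8).
R1 ← R1 + 9/8·R2.
R3 ← R3 + 7/8·R2.
R3 ← R3 / (-4).
R1 ← R1 + 13/4·R3.
R2 ← R2 + 10/3·R3.
Rank is 3 with 4 unknowns, leaving x_4 free.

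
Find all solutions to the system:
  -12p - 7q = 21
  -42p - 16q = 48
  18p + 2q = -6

Row-reduce the augmented matrix:
R1 ← R1 / (-12).
R2 ← R2 + 42·R1.
R3 ← R3 − 18·R1.
R2 ← R2 / (17/2).
R1 ← R1 − 7/12·R2.
R3 ← R3 + 17/2·R2.
R3 reduces to 0 = 0, so the extra equation is consistent.
Reading off the reduced rows gives p = 0, q = -3.

p = 0, q = -3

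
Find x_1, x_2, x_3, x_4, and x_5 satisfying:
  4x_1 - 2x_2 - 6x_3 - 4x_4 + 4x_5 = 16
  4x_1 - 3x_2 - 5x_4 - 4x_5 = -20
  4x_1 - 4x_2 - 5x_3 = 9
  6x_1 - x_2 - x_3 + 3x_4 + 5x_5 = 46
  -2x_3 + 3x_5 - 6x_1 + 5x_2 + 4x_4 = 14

Row-reduce the augmented matrix:
R1 ← R1 / (4).
R2 ← R2 − 4·R1.
R3 ← R3 − 4·R1.
R4 ← R4 − 6·R1.
R5 ← R5 + 6·R1.
R2 ← R2 / (-1).
R1 ← R1 + 1/2·R2.
R3 ← R3 + 2·R2.
R4 ← R4 − 2·R2.
R5 ← R5 − 2·R2.
R3 ← R3 / (-11).
R1 ← R1 + 9/2·R3.
R2 ← R2 + 6·R3.
R4 ← R4 − 20·R3.
R5 ← R5 − 1·R3.
R4 ← R4 / (197/11).
R1 ← R1 + 65/22·R4.
R2 ← R2 + 25/11·R4.
R3 ← R3 + 6/11·R4.
R5 ← R5 + 38/11·R4.
R5 ← R5 / (-981/197).
R1 ← R1 − 349/394·R5.
R2 ← R2 − 407/197·R5.
R3 ← R3 + 186/197·R5.
R4 ← R4 − 53/197·R5.
Reading off the reduced rows gives x_1 = 4, x_2 = 3, x_3 = -1, x_4 = 3, x_5 = 3.

x_1 = 4, x_2 = 3, x_3 = -1, x_4 = 3, x_5 = 3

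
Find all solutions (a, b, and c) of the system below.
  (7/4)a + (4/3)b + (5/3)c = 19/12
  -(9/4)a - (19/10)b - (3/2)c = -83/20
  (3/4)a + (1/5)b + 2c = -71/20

Row-reduce:
R1 ← R1 / (7/4).
R2 ← R2 + 9/4·R1.
R3 ← R3 − 3/4·R1.
R2 ← R2 / (-13/70).
R1 ← R1 − 16/21·R2.
R3 ← R3 + 13/35·R2.
Rank is 2 with 3 unknowns, leaving c free.

infinitely many solutions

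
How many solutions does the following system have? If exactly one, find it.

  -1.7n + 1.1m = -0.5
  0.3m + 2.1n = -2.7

m = -2, n = -1

Row-reduce the augmented matrix:
R1 ← R1 / (11/10).
R2 ← R2 − 3/10·R1.
R2 ← R2 / (141/55).
R1 ← R1 + 17/11·R2.
Reading off the reduced rows gives m = -2, n = -1.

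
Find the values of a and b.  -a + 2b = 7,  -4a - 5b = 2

From equation 1: a = -7 + 2·b.
Substitute into equation 2 and solve: b = 2.
Then a = -3.

a = -3, b = 2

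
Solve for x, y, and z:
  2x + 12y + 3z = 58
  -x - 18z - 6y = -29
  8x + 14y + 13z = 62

x = -1, y = 5, z = 0

Row-reduce the augmented matrix:
R1 ← R1 / (2).
R2 ← R2 + 1·R1.
R3 ← R3 − 8·R1.
Swap R2 and R3.
R2 ← R2 / (-34).
R1 ← R1 − 6·R2.
R3 ← R3 / (-33/2).
R1 ← R1 − 57/34·R3.
R2 ← R2 + 1/34·R3.
Reading off the reduced rows gives x = -1, y = 5, z = 0.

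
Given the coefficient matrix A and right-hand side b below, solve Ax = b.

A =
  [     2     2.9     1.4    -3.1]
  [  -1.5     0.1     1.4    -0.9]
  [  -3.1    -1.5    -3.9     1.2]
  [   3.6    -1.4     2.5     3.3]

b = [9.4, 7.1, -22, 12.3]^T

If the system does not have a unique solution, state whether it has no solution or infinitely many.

x_1 = 1, x_2 = -2, x_3 = 5, x_4 = -2

Row-reduce the augmented matrix:
R1 ← R1 / (2).
R2 ← R2 + 3/2·R1.
R3 ← R3 + 31/10·R1.
R4 ← R4 − 18/5·R1.
R2 ← R2 / (91/40).
R1 ← R1 − 29/20·R2.
R3 ← R3 − 599/200·R2.
R4 ← R4 + 331/50·R2.
R3 ← R3 / (-3221/650).
R1 ← R1 + 56/65·R3.
R2 ← R2 − 14/13·R3.
R4 ← R4 − 4621/650·R3.
R4 ← R4 / (46754/112735).
R1 ← R1 − 8886/22547·R4.
R2 ← R2 + 28823/22547·R4.
R3 ← R3 + 2915/22547·R4.
Reading off the reduced rows gives x_1 = 1, x_2 = -2, x_3 = 5, x_4 = -2.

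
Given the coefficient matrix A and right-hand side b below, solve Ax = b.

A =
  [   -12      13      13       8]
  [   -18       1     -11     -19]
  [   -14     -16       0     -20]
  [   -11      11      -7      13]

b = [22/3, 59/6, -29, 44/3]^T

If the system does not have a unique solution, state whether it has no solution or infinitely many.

x_1 = 1/2, x_2 = 2, x_3 = -2/3, x_4 = -1/2

Row-reduce the augmented matrix:
R1 ← R1 / (-12).
R2 ← R2 + 18·R1.
R3 ← R3 + 14·R1.
R4 ← R4 + 11·R1.
R2 ← R2 / (-37/2).
R1 ← R1 + 13/12·R2.
R3 ← R3 + 187/6·R2.
R4 ← R4 + 11/12·R2.
R3 ← R3 / (1340/37).
R1 ← R1 − 26/37·R3.
R2 ← R2 − 61/37·R3.
R4 ← R4 + 644/37·R3.
R4 ← R4 / (12197/670).
R1 ← R1 − 236/335·R4.
R2 ← R2 − 849/1340·R4.
R3 ← R3 − 847/1340·R4.
Reading off the reduced rows gives x_1 = 1/2, x_2 = 2, x_3 = -2/3, x_4 = -1/2.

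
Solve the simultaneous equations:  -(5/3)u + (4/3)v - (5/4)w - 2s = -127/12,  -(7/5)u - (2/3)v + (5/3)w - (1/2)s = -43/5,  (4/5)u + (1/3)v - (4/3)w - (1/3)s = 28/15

infinitely many solutions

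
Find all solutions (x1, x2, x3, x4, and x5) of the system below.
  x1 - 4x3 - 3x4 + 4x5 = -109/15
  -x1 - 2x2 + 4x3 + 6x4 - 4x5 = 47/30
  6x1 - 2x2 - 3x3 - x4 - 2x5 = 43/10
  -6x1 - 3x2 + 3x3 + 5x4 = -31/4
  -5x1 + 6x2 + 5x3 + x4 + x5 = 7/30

x1 = 1, x2 = -3/4, x3 = 8/3, x4 = -12/5, x5 = -6/5

Row-reduce the augmented matrix:
R2 ← R2 + 1·R1.
R3 ← R3 − 6·R1.
R4 ← R4 + 6·R1.
R5 ← R5 + 5·R1.
R2 ← R2 / (-2).
R3 ← R3 + 2·R2.
R4 ← R4 + 3·R2.
R5 ← R5 − 6·R2.
R3 ← R3 / (21).
R1 ← R1 + 4·R3.
R4 ← R4 + 21·R3.
R5 ← R5 + 15·R3.
R4 ← R4 / (-7/2).
R1 ← R1 + 1/3·R4.
R2 ← R2 + 3/2·R4.
R3 ← R3 − 2/3·R4.
R5 ← R5 − 5·R4.
R5 ← R5 / (-3/7).
R1 ← R1 + 16/21·R5.
R2 ← R2 − 6/7·R5.
R3 ← R3 + 34/21·R5.
R4 ← R4 − 4/7·R5.
Reading off the reduced rows gives x1 = 1, x2 = -3/4, x3 = 8/3, x4 = -12/5, x5 = -6/5.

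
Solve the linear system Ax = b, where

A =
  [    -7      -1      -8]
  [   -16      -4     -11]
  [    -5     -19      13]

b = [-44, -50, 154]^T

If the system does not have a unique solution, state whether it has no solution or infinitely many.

Row-reduce the augmented matrix:
R1 ← R1 / (-7).
R2 ← R2 + 16·R1.
R3 ← R3 + 5·R1.
R2 ← R2 / (-12/7).
R1 ← R1 − 1/7·R2.
R3 ← R3 + 128/7·R2.
R3 ← R3 / (-59).
R1 ← R1 − 7/4·R3.
R2 ← R2 + 17/4·R3.
Reading off the reduced rows gives x_1 = 0, x_2 = -4, x_3 = 6.

x_1 = 0, x_2 = -4, x_3 = 6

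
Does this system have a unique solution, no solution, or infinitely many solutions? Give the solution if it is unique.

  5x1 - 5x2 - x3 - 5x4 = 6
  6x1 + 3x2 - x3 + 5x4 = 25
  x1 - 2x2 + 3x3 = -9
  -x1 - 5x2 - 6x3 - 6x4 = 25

x1 = 1, x2 = -4, x3 = -6, x4 = 5

Row-reduce the augmented matrix:
R1 ← R1 / (5).
R2 ← R2 − 6·R1.
R3 ← R3 − 1·R1.
R4 ← R4 + 1·R1.
R2 ← R2 / (9).
R1 ← R1 + 1·R2.
R3 ← R3 + 1·R2.
R4 ← R4 + 6·R2.
R3 ← R3 / (29/9).
R1 ← R1 + 8/45·R3.
R2 ← R2 − 1/45·R3.
R4 ← R4 + 91/15·R3.
R4 ← R4 / (131/29).
R1 ← R1 − 10/29·R4.
R2 ← R2 − 35/29·R4.
R3 ← R3 − 20/29·R4.
Reading off the reduced rows gives x1 = 1, x2 = -4, x3 = -6, x4 = 5.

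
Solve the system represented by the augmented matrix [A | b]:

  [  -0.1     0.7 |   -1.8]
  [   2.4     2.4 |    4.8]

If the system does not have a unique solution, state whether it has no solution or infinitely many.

x_1 = 4, x_2 = -2

Row-reduce the augmented matrix:
R1 ← R1 / (-1/10).
R2 ← R2 − 12/5·R1.
R2 ← R2 / (96/5).
R1 ← R1 + 7·R2.
Reading off the reduced rows gives x_1 = 4, x_2 = -2.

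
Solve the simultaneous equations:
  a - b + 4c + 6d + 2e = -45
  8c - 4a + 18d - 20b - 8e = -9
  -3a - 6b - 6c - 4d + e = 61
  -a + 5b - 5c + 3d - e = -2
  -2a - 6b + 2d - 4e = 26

Row-reduce:
R2 ← R2 + 4·R1.
R3 ← R3 + 3·R1.
R4 ← R4 + 1·R1.
R5 ← R5 + 2·R1.
R2 ← R2 / (-24).
R1 ← R1 + 1·R2.
R3 ← R3 + 9·R2.
R4 ← R4 − 4·R2.
R5 ← R5 + 8·R2.
R3 ← R3 / (-3).
R1 ← R1 − 3·R3.
R2 ← R2 + 1·R3.
R4 ← R4 − 3·R3.
R4 ← R4 / (57/4).
R1 ← R1 − 5/2·R4.
R2 ← R2 + 7/6·R4.
R3 ← R3 − 7/12·R4.
Row 5 reduces to 0 = -1, a contradiction. The system is inconsistent.

no solution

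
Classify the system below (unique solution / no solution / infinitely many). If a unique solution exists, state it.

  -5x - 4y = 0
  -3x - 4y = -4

x = -2, y = 5/2

Row-reduce the augmented matrix:
R1 ← R1 / (-5).
R2 ← R2 + 3·R1.
R2 ← R2 / (-8/5).
R1 ← R1 − 4/5·R2.
Reading off the reduced rows gives x = -2, y = 5/2.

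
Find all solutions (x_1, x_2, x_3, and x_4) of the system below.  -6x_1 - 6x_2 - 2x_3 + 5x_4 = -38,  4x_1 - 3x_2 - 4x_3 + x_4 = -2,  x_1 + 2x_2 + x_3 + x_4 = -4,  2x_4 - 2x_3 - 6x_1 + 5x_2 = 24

Row-reduce the augmented matrix:
R1 ← R1 / (-6).
R2 ← R2 − 4·R1.
R3 ← R3 − 1·R1.
R4 ← R4 + 6·R1.
R2 ← R2 / (-7).
R1 ← R1 − 1·R2.
R3 ← R3 − 1·R2.
R4 ← R4 − 11·R2.
R3 ← R3 / (-2/21).
R1 ← R1 + 3/7·R3.
R2 ← R2 − 16/21·R3.
R4 ← R4 + 176/21·R3.
R4 ← R4 / (-212).
R1 ← R1 + 45/4·R4.
R2 ← R2 − 19·R4.
R3 ← R3 + 103/4·R4.
Reading off the reduced rows gives x_1 = -1, x_2 = 4, x_3 = -5, x_4 = -6.

x_1 = -1, x_2 = 4, x_3 = -5, x_4 = -6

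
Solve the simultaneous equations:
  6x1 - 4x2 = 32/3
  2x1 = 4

Row-reduce the augmented matrix:
R1 ← R1 / (6).
R2 ← R2 − 2·R1.
R2 ← R2 / (4/3).
R1 ← R1 + 2/3·R2.
Reading off the reduced rows gives x1 = 2, x2 = 1/3.

x1 = 2, x2 = 1/3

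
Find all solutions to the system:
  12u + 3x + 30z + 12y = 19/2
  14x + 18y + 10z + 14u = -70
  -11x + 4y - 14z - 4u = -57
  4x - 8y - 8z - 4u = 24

Row-reduce:
R1 ← R1 / (3).
R2 ← R2 − 14·R1.
R3 ← R3 + 11·R1.
R4 ← R4 − 4·R1.
R2 ← R2 / (-38).
R1 ← R1 − 4·R2.
R3 ← R3 − 48·R2.
R4 ← R4 + 24·R2.
R3 ← R3 / (-1296/19).
R1 ← R1 + 70/19·R3.
R2 ← R2 − 65/19·R3.
R4 ← R4 − 648/19·R3.
Row 4 reduces to 0 = 1/4, a contradiction. The system is inconsistent.

no solution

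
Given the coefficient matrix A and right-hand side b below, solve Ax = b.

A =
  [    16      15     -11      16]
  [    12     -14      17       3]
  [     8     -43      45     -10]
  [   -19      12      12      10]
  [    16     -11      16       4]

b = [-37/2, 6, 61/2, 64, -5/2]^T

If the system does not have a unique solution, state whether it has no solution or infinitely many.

x_1 = -2, x_2 = -1/2, x_3 = 1, x_4 = 2

Row-reduce the augmented matrix:
R1 ← R1 / (16).
R2 ← R2 − 12·R1.
R3 ← R3 − 8·R1.
R4 ← R4 + 19·R1.
R5 ← R5 − 16·R1.
R2 ← R2 / (-101/4).
R1 ← R1 − 15/16·R2.
R3 ← R3 + 101/2·R2.
R4 ← R4 − 477/16·R2.
R5 ← R5 + 26·R2.
Swap R3 and R4.
R3 ← R3 / (115/4).
R1 ← R1 − 1/4·R3.
R2 ← R2 + 1·R3.
R5 ← R5 − 1·R3.
Swap R4 and R5.
R4 ← R4 / (-39163/11615).
R1 ← R1 − 5878/11615·R4.
R2 ← R2 − 11563/11615·R4.
R3 ← R3 − 7423/11615·R4.
R5 reduces to 0 = 0, so the extra equation is consistent.
Reading off the reduced rows gives x_1 = -2, x_2 = -1/2, x_3 = 1, x_4 = 2.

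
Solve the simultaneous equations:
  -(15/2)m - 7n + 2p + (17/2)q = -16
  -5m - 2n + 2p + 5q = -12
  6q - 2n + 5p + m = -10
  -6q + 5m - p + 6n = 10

infinitely many solutions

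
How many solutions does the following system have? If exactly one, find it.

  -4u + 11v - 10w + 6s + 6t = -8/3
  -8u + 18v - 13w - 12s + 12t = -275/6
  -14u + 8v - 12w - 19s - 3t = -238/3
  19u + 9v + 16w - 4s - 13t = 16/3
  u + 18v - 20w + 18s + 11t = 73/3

u = 5/3, v = -1, w = 1/2, s = 2, t = 4/3

Row-reduce the augmented matrix:
R1 ← R1 / (-4).
R2 ← R2 + 8·R1.
R3 ← R3 + 14·R1.
R4 ← R4 − 19·R1.
R5 ← R5 − 1·R1.
R2 ← R2 / (-4).
R1 ← R1 + 11/4·R2.
R3 ← R3 + 61/2·R2.
R4 ← R4 − 245/4·R2.
R5 ← R5 − 83/4·R2.
R3 ← R3 / (-243/8).
R1 ← R1 + 37/16·R3.
R2 ← R2 + 7/4·R3.
R4 ← R4 − 1211/16·R3.
R5 ← R5 − 221/16·R3.
R4 ← R4 / (6475/486).
R1 ← R1 − 1999/486·R4.
R2 ← R2 + 544/243·R4.
R3 ← R3 + 1144/243·R4.
R5 ← R5 + 19427/486·R4.
R5 ← R5 / (-850392/6475).
R1 ← R1 − 90679/6475·R5.
R2 ← R2 + 39248/6475·R5.
R3 ← R3 + 96248/6475·R5.
R4 ← R4 + 21531/6475·R5.
Reading off the reduced rows gives u = 5/3, v = -1, w = 1/2, s = 2, t = 4/3.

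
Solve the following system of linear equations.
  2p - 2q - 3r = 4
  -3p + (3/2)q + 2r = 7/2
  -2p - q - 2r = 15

Row-reduce:
R1 ← R1 / (2).
R2 ← R2 + 3·R1.
R3 ← R3 + 2·R1.
R2 ← R2 / (-3/2).
R1 ← R1 + 1·R2.
R3 ← R3 + 3·R2.
Rank is 2 with 3 unknowns, leaving r free.

infinitely many solutions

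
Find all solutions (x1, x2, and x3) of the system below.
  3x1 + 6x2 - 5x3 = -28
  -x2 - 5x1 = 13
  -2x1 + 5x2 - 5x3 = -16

Row-reduce:
R1 ← R1 / (3).
R2 ← R2 + 5·R1.
R3 ← R3 + 2·R1.
R2 ← R2 / (9).
R1 ← R1 − 2·R2.
R3 ← R3 − 9·R2.
Row 3 reduces to 0 = -1, a contradiction. The system is inconsistent.

no solution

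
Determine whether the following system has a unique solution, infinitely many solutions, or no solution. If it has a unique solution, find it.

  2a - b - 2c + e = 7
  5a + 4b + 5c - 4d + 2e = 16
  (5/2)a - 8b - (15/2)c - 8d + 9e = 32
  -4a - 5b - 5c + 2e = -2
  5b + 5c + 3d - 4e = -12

infinitely many solutions

Row-reduce:
R1 ← R1 / (2).
R2 ← R2 − 5·R1.
R3 ← R3 − 5/2·R1.
R4 ← R4 + 4·R1.
R2 ← R2 / (13/2).
R1 ← R1 + 1/2·R2.
R3 ← R3 + 27/4·R2.
R4 ← R4 + 7·R2.
R5 ← R5 − 5·R2.
R3 ← R3 / (70/13).
R1 ← R1 + 3/13·R3.
R2 ← R2 − 20/13·R3.
R4 ← R4 − 23/13·R3.
R5 ← R5 + 35/13·R3.
R4 ← R4 / (-11/35).
R1 ← R1 + 29/35·R4.
R2 ← R2 − 20/7·R4.
R3 ← R3 + 79/35·R4.
Rank is 4 with 5 unknowns, leaving e free.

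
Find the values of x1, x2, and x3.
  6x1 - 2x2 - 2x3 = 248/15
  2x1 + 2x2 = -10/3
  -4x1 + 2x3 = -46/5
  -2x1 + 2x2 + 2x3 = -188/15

Row-reduce the augmented matrix:
R1 ← R1 / (6).
R2 ← R2 − 2·R1.
R3 ← R3 + 4·R1.
R4 ← R4 + 2·R1.
R2 ← R2 / (8/3).
R1 ← R1 + 1/3·R2.
R3 ← R3 + 4/3·R2.
R4 ← R4 − 4/3·R2.
R1 ← R1 + 1/4·R3.
R2 ← R2 − 1/4·R3.
R4 ← R4 − 1·R3.
R4 reduces to 0 = 0, so the extra equation is consistent.
Reading off the reduced rows gives x1 = 1, x2 = -8/3, x3 = -13/5.

x1 = 1, x2 = -8/3, x3 = -13/5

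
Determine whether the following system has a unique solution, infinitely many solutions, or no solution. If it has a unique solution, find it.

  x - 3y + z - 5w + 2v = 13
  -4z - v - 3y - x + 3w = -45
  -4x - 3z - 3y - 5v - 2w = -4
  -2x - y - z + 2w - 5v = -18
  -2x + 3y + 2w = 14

Row-reduce the augmented matrix:
R2 ← R2 + 1·R1.
R3 ← R3 + 4·R1.
R4 ← R4 + 2·R1.
R5 ← R5 + 2·R1.
R2 ← R2 / (-6).
R1 ← R1 + 3·R2.
R3 ← R3 + 15·R2.
R4 ← R4 + 7·R2.
R5 ← R5 + 3·R2.
R3 ← R3 / (17/2).
R1 ← R1 − 5/2·R3.
R2 ← R2 − 1/2·R3.
R4 ← R4 − 9/2·R3.
R5 ← R5 − 7/2·R3.
R4 ← R4 / (10/3).
R1 ← R1 − 1·R4.
R2 ← R2 − 4/3·R4.
R3 ← R3 + 2·R4.
R5 ← R5 / (56/17).
R1 ← R1 − 177/85·R5.
R2 ← R2 − 66/85·R5.
R3 ← R3 + 7/5·R5.
R4 ← R4 + 62/85·R5.
Reading off the reduced rows gives x = -4, y = 6, z = 3, w = -6, v = 1.

x = -4, y = 6, z = 3, w = -6, v = 1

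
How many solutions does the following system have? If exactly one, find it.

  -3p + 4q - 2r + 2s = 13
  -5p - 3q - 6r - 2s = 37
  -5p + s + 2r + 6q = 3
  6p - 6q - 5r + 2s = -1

p = -1, q = 2, r = -5, s = -4

Row-reduce the augmented matrix:
R1 ← R1 / (-3).
R2 ← R2 + 5·R1.
R3 ← R3 + 5·R1.
R4 ← R4 − 6·R1.
R2 ← R2 / (-29/3).
R1 ← R1 + 4/3·R2.
R3 ← R3 + 2/3·R2.
R4 ← R4 − 2·R2.
R3 ← R3 / (160/29).
R1 ← R1 − 30/29·R3.
R2 ← R2 − 8/29·R3.
R4 ← R4 + 277/29·R3.
R4 ← R4 / (239/160).
R1 ← R1 − 7/16·R4.
R2 ← R2 − 13/20·R4.
R3 ← R3 + 57/160·R4.
Reading off the reduced rows gives p = -1, q = 2, r = -5, s = -4.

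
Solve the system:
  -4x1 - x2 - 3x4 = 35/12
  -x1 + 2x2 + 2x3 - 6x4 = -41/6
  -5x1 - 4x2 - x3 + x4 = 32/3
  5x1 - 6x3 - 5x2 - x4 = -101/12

Row-reduce the augmented matrix:
R1 ← R1 / (-4).
R2 ← R2 + 1·R1.
R3 ← R3 + 5·R1.
R4 ← R4 − 5·R1.
R2 ← R2 / (9/4).
R1 ← R1 − 1/4·R2.
R3 ← R3 + 11/4·R2.
R4 ← R4 + 25/4·R2.
R3 ← R3 / (13/9).
R1 ← R1 + 2/9·R3.
R2 ← R2 − 8/9·R3.
R4 ← R4 + 4/9·R3.
R4 ← R4 / (-258/13).
R1 ← R1 − 14/13·R4.
R2 ← R2 + 17/13·R4.
R3 ← R3 + 15/13·R4.
Reading off the reduced rows gives x1 = -5/3, x2 = -1/4, x3 = 0, x4 = 4/3.

x1 = -5/3, x2 = -1/4, x3 = 0, x4 = 4/3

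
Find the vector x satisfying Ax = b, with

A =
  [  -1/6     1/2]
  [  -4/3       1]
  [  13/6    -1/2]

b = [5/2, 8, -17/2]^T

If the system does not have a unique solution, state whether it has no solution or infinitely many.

x_1 = -3, x_2 = 4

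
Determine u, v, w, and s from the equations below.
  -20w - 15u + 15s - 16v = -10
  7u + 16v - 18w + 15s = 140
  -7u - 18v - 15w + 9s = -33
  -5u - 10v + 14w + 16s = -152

u = 0, v = 5, w = -5, s = -2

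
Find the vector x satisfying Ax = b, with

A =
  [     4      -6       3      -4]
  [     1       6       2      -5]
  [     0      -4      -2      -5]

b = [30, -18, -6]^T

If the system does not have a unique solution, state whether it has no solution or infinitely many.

Row-reduce:
R1 ← R1 / (4).
R2 ← R2 − 1·R1.
R2 ← R2 / (15/2).
R1 ← R1 + 3/2·R2.
R3 ← R3 + 4·R2.
R3 ← R3 / (-4/3).
R1 ← R1 − 1·R3.
R2 ← R2 − 1/6·R3.
Rank is 3 with 4 unknowns, leaving x_4 free.

infinitely many solutions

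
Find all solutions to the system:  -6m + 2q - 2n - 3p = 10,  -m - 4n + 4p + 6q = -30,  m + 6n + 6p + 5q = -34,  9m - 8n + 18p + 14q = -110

infinitely many solutions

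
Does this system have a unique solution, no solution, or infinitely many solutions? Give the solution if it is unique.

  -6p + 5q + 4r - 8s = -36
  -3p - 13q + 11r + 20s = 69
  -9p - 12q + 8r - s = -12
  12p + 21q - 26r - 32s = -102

Row-reduce:
R1 ← R1 / (-6).
R2 ← R2 + 3·R1.
R3 ← R3 + 9·R1.
R4 ← R4 − 12·R1.
R2 ← R2 / (-31/2).
R1 ← R1 + 5/6·R2.
R3 ← R3 + 39/2·R2.
R4 ← R4 − 31·R2.
R3 ← R3 / (-289/31).
R1 ← R1 + 107/93·R3.
R2 ← R2 + 18/31·R3.
Rank is 3 with 4 unknowns, leaving s free.

infinitely many solutions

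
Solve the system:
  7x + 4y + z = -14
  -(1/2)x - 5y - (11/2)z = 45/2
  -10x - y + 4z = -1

no solution

Row-reduce:
R1 ← R1 / (7).
R2 ← R2 + 1/2·R1.
R3 ← R3 + 10·R1.
R2 ← R2 / (-33/7).
R1 ← R1 − 4/7·R2.
R3 ← R3 − 33/7·R2.
Row 3 reduces to 0 = 1/2, a contradiction. The system is inconsistent.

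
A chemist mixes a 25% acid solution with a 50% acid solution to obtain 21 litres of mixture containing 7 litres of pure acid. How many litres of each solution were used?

litres of solution A: 14, litres of solution B: 7

Let a = litres of solution A, b = litres of solution B.
  a + b = 21
  (1/4)a + (1/2)b = 7
From equation 1: a = 21 − b.
Substitute into equation 2 and solve: b = 7.
Then a = 14.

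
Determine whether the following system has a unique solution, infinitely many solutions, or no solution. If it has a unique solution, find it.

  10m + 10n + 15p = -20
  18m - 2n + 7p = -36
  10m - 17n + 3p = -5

Row-reduce the augmented matrix:
R1 ← R1 / (10).
R2 ← R2 − 18·R1.
R3 ← R3 − 10·R1.
R2 ← R2 / (-20).
R1 ← R1 − 1·R2.
R3 ← R3 + 27·R2.
R3 ← R3 / (15).
R1 ← R1 − 1/2·R3.
R2 ← R2 − 1·R3.
Reading off the reduced rows gives m = -5/2, n = -1, p = 1.

m = -5/2, n = -1, p = 1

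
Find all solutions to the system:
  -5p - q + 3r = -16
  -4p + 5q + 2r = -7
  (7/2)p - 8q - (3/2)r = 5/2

infinitely many solutions

Row-reduce:
R1 ← R1 / (-5).
R2 ← R2 + 4·R1.
R3 ← R3 − 7/2·R1.
R2 ← R2 / (29/5).
R1 ← R1 − 1/5·R2.
R3 ← R3 + 87/10·R2.
Rank is 2 with 3 unknowns, leaving r free.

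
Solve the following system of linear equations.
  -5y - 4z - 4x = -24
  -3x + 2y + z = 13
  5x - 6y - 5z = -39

Row-reduce the augmented matrix:
R1 ← R1 / (-4).
R2 ← R2 + 3·R1.
R3 ← R3 − 5·R1.
R2 ← R2 / (23/4).
R1 ← R1 − 5/4·R2.
R3 ← R3 + 49/4·R2.
R3 ← R3 / (-34/23).
R1 ← R1 − 3/23·R3.
R2 ← R2 − 16/23·R3.
Reading off the reduced rows gives x = -1, y = 4, z = 2.

x = -1, y = 4, z = 2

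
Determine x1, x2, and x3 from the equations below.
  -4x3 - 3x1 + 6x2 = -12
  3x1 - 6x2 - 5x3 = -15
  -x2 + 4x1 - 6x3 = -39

Row-reduce the augmented matrix:
R1 ← R1 / (-3).
R2 ← R2 − 3·R1.
R3 ← R3 − 4·R1.
Swap R2 and R3.
R2 ← R2 / (7).
R1 ← R1 + 2·R2.
R3 ← R3 / (-9).
R1 ← R1 + 40/21·R3.
R2 ← R2 + 34/21·R3.
Reading off the reduced rows gives x1 = -6, x2 = -3, x3 = 3.

x1 = -6, x2 = -3, x3 = 3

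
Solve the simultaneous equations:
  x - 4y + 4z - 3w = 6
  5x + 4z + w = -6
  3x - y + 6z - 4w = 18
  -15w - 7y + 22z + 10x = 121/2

no solution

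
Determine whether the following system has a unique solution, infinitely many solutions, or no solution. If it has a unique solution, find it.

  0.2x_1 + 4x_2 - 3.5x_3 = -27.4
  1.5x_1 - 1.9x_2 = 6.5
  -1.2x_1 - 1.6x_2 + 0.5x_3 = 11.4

Row-reduce the augmented matrix:
R1 ← R1 / (1/5).
R2 ← R2 − 3/2·R1.
R3 ← R3 + 6/5·R1.
R2 ← R2 / (-319/10).
R1 ← R1 − 20·R2.
R3 ← R3 − 112/5·R2.
R3 ← R3 / (-1319/638).
R1 ← R1 + 665/638·R3.
R2 ← R2 + 525/638·R3.
Reading off the reduced rows gives x_1 = -2, x_2 = -5, x_3 = 2.

x_1 = -2, x_2 = -5, x_3 = 2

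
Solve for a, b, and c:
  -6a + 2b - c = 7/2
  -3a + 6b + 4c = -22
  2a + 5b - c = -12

a = -1, b = -5/2, c = -5/2

Row-reduce the augmented matrix:
R1 ← R1 / (-6).
R2 ← R2 + 3·R1.
R3 ← R3 − 2·R1.
R2 ← R2 / (5).
R1 ← R1 + 1/3·R2.
R3 ← R3 − 17/3·R2.
R3 ← R3 / (-193/30).
R1 ← R1 − 7/15·R3.
R2 ← R2 − 9/10·R3.
Reading off the reduced rows gives a = -1, b = -5/2, c = -5/2.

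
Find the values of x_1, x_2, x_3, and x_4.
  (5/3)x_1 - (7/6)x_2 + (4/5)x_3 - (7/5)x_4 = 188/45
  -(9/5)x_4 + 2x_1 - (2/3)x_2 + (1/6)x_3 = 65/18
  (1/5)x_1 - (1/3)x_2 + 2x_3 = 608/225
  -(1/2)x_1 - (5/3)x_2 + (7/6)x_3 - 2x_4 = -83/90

x_1 = 12/5, x_2 = -2/3, x_3 = 1, x_4 = 1

Row-reduce the augmented matrix:
R1 ← R1 / (5/3).
R2 ← R2 − 2·R1.
R3 ← R3 − 1/5·R1.
R4 ← R4 + 1/2·R1.
R2 ← R2 / (11/15).
R1 ← R1 + 7/10·R2.
R3 ← R3 + 29/150·R2.
R4 ← R4 + 121/60·R2.
R3 ← R3 / (5593/3300).
R1 ← R1 + 61/220·R3.
R2 ← R2 + 119/110·R3.
R4 ← R4 + 31/40·R3.
R4 ← R4 / (-15032/5593).
R1 ← R1 + 5214/5593·R4.
R2 ← R2 + 18/235·R4.
R3 ← R3 − 450/5593·R4.
Reading off the reduced rows gives x_1 = 12/5, x_2 = -2/3, x_3 = 1, x_4 = 1.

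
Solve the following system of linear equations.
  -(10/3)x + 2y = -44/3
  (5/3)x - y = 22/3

infinitely many solutions

Row-reduce:
R1 ← R1 / (-10/3).
R2 ← R2 − 5/3·R1.
Rank is 1 with 2 unknowns, leaving y free.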